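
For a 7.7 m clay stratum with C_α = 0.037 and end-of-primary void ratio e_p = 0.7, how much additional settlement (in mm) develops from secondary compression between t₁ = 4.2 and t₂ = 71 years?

S_s ≈ 206 mm

Secondary compression: S_s = C_α·H/(1+e_p)·log₁₀(t₂/t₁)
S_s = 0.037×7.7/(1+0.7)×log₁₀(71/4.2)
    = 0.1676 × 1.228 = 0.2058 m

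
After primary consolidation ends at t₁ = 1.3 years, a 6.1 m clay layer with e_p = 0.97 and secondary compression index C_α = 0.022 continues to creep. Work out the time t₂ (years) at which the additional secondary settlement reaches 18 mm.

S_s = C_α·H/(1+e_p)·log₁₀(t₂/t₁) ⇒ log₁₀(t₂/t₁) = S_s·(1+e_p)/(C_α·H).
log₁₀(t₂/t₁) = 0.018 × (1+0.97) / (0.022×6.1) = 0.2642
t₂ = t₁ × 10^0.2642 = 1.3 × 1.838 = 2.389 years

t₂ ≈ 2.39 years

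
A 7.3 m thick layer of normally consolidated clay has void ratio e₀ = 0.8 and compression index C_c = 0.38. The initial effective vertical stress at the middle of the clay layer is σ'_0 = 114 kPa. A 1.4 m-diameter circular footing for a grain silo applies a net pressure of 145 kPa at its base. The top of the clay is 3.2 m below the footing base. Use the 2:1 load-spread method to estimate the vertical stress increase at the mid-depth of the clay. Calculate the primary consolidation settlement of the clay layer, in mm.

S_c ≈ 24.1 mm

Mid-depth of clay below the footing base: z = 3.2 + 7.3/2 = 6.85 m.
Stress increase at mid-clay by the 2:1 spreading method:
Δσ ≈ qD²/(D+z)² = 145×1.4²/(1.4+6.85)² = 4.1756 kPa
Final effective stress: σ'_f = σ'_0 + Δσ = 114 + 4.1756 = 118.18 kPa.
Normally consolidated clay, so the full stress increment lies on the virgin compression line:
S_c = C_c·H/(1+e₀)·log₁₀(σ'_f/σ'_0) = 0.38×7.3/(1+0.8)×log₁₀(118.18/114)
    = 1.5411 × 0.015639 = 0.0241 m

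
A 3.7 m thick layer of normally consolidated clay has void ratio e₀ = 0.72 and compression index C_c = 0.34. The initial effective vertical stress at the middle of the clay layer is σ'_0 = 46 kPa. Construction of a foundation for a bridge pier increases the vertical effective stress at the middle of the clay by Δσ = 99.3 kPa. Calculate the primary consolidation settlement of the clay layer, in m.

S_c ≈ 0.365 m

Final effective stress: σ'_f = σ'_0 + Δσ = 46 + 99.3 = 145.3 kPa.
Normally consolidated clay, so the full stress increment lies on the virgin compression line:
S_c = C_c·H/(1+e₀)·log₁₀(σ'_f/σ'_0) = 0.34×3.7/(1+0.72)×log₁₀(145.3/46)
    = 0.7314 × 0.49951 = 0.3653 m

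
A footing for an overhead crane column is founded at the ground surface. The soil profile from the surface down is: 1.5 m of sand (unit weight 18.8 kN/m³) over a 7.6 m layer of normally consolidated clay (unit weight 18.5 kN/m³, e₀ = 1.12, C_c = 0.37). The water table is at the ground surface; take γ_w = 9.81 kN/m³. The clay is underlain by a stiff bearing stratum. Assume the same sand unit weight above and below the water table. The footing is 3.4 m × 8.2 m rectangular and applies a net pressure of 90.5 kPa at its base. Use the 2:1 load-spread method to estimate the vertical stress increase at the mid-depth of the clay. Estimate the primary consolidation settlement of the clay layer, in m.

Mid-depth of clay below the ground surface: z = 1.5 + 7.6/2 = 5.3 m.
Total vertical stress at mid-clay: σ_v = 18.8×1.5 + 18.5×3.8 = 98.5 kPa.
Pore pressure: u = 9.81×(5.3 − 0) = 51.993 kPa.
Initial effective stress: σ'_0 = σ_v − u = 98.5 − 51.993 = 46.507 kPa.
Stress increase at mid-clay by the 2:1 spreading method:
Δσ = qBL/((B+z)(L+z)) = 90.5×3.4×8.2/((3.4+5.3)(8.2+5.3)) = 21.483 kPa
Final effective stress: σ'_f = σ'_0 + Δσ = 46.507 + 21.483 = 67.99 kPa.
Normally consolidated clay, so the full stress increment lies on the virgin compression line:
S_c = C_c·H/(1+e₀)·log₁₀(σ'_f/σ'_0) = 0.37×7.6/(1+1.12)×log₁₀(67.99/46.507)
    = 1.3264 × 0.16493 = 0.2188 m

S_c ≈ 0.219 m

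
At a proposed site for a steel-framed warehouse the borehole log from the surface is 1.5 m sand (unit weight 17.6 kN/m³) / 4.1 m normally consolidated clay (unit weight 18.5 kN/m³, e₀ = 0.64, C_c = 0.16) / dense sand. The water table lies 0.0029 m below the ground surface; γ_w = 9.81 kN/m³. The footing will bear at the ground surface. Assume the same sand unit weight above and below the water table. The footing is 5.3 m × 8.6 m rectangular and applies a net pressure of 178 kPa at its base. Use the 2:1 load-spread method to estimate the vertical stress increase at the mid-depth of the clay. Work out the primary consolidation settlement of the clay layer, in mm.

S_c ≈ 220 mm

Mid-depth of clay below the ground surface: z = 1.5 + 4.1/2 = 3.55 m.
Total vertical stress at mid-clay: σ_v = 17.6×1.5 + 18.5×2.05 = 64.325 kPa.
Pore pressure: u = 9.81×(3.55 − 0.0029) = 34.796 kPa.
Initial effective stress: σ'_0 = σ_v − u = 64.325 − 34.796 = 29.529 kPa.
Stress increase at mid-clay by the 2:1 spreading method:
Δσ = qBL/((B+z)(L+z)) = 178×5.3×8.6/((5.3+3.55)(8.6+3.55)) = 75.453 kPa
Final effective stress: σ'_f = σ'_0 + Δσ = 29.529 + 75.453 = 104.98 kPa.
Normally consolidated clay, so the full stress increment lies on the virgin compression line:
S_c = C_c·H/(1+e₀)·log₁₀(σ'_f/σ'_0) = 0.16×4.1/(1+0.64)×log₁₀(104.98/29.529)
    = 0.4 × 0.55086 = 0.2203 m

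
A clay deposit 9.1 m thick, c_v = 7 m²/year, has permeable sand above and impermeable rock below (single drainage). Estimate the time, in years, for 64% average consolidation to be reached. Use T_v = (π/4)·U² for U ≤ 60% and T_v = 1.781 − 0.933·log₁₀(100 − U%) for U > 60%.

Drainage path length: H_d = H = 9.1 m (single drainage).
U > 60%: T_v = 1.781 − 0.933·log₁₀(100 − 64) = 0.32897.
t = T_v·H_d²/c_v = 0.32897×9.1²/7 = 3.892 years.

t ≈ 3.89 years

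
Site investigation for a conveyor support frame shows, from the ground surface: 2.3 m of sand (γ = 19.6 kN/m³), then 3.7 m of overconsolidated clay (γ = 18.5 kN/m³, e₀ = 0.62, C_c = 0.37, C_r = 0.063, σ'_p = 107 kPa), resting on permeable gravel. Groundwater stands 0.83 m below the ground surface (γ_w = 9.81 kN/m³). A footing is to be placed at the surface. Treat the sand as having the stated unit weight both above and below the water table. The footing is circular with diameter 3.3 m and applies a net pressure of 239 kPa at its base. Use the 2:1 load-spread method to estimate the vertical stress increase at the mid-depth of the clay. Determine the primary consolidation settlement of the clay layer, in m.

Mid-depth of clay below the ground surface: z = 2.3 + 3.7/2 = 4.15 m.
Total vertical stress at mid-clay: σ_v = 19.6×2.3 + 18.5×1.85 = 79.305 kPa.
Pore pressure: u = 9.81×(4.15 − 0.83) = 32.569 kPa.
Initial effective stress: σ'_0 = σ_v − u = 79.305 − 32.569 = 46.736 kPa.
Stress increase at mid-clay by the 2:1 spreading method:
Δσ ≈ qD²/(D+z)² = 239×3.3²/(3.3+4.15)² = 46.894 kPa
Final effective stress: σ'_f = 46.736 + 46.894 = 93.63 kPa.
σ'_f = 93.63 ≤ σ'_p = 107 kPa, so the clay remains overconsolidated and only the recompression index applies:
S_c = C_r·H/(1+e₀)·log₁₀(σ'_f/σ'_0) = 0.063×3.7/1.62×log₁₀(93.63/46.736)
    = 0.14389 × 0.30176 = 0.04342 m

S_c ≈ 0.0434 m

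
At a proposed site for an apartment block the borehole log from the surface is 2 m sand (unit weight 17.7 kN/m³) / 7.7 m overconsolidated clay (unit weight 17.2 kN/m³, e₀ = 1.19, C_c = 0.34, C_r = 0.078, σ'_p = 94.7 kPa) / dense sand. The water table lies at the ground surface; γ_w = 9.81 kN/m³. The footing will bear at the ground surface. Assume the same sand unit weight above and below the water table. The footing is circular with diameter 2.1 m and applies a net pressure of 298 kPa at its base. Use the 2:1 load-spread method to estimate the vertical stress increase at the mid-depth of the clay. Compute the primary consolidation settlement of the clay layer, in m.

S_c ≈ 0.0459 m

Mid-depth of clay below the ground surface: z = 2 + 7.7/2 = 5.85 m.
Total vertical stress at mid-clay: σ_v = 17.7×2 + 17.2×3.85 = 101.62 kPa.
Pore pressure: u = 9.81×(5.85 − 0) = 57.389 kPa.
Initial effective stress: σ'_0 = σ_v − u = 101.62 − 57.389 = 44.231 kPa.
Stress increase at mid-clay by the 2:1 spreading method:
Δσ ≈ qD²/(D+z)² = 298×2.1²/(2.1+5.85)² = 20.793 kPa
Final effective stress: σ'_f = 44.231 + 20.793 = 65.024 kPa.
σ'_f = 65.024 ≤ σ'_p = 94.7 kPa, so the clay remains overconsolidated and only the recompression index applies:
S_c = C_r·H/(1+e₀)·log₁₀(σ'_f/σ'_0) = 0.078×7.7/2.19×log₁₀(65.024/44.231)
    = 0.27425 × 0.16735 = 0.0459 m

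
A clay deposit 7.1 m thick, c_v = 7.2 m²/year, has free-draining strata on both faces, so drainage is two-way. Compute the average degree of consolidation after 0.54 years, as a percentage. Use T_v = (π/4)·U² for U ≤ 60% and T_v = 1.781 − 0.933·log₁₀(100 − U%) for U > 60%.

U ≈ 62.1 %

Drainage path length: H_d = H/2 = 3.55 m (double drainage).
T_v = c_v·t/H_d² = 7.2×0.54/3.55² = 0.30851.
T_v = 0.30851 corresponds to the U > 60% branch:
U = 1 − 10^((1.781 − T_v)/0.933)/100 = 0.6214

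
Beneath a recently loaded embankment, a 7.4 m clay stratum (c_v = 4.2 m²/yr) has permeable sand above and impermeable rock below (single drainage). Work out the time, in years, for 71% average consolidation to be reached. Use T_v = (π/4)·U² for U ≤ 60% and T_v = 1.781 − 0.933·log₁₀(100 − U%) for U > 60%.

t ≈ 5.43 years

Drainage path length: H_d = H = 7.4 m (single drainage).
U > 60%: T_v = 1.781 − 0.933·log₁₀(100 − 71) = 0.41658.
t = T_v·H_d²/c_v = 0.41658×7.4²/4.2 = 5.431 years.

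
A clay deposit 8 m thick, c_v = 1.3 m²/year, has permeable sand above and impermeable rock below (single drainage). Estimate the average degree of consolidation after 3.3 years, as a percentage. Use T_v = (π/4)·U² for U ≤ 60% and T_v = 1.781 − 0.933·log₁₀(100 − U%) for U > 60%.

Drainage path length: H_d = H = 8 m (single drainage).
T_v = c_v·t/H_d² = 1.3×3.3/8² = 0.067031.
T_v = 0.067031 corresponds to the U ≤ 60% branch:
U = √(4T_v/π) = 0.2921

U ≈ 29.2 %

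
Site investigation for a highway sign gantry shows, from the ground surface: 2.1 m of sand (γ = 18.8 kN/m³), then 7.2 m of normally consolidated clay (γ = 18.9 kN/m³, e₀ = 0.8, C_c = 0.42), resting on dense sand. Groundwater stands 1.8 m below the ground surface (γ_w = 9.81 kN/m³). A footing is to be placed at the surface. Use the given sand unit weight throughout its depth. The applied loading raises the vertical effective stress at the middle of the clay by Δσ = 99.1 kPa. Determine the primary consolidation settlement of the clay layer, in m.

Mid-depth of clay below the ground surface: z = 2.1 + 7.2/2 = 5.7 m.
Total vertical stress at mid-clay: σ_v = 18.8×2.1 + 18.9×3.6 = 107.52 kPa.
Pore pressure: u = 9.81×(5.7 − 1.8) = 38.259 kPa.
Initial effective stress: σ'_0 = σ_v − u = 107.52 − 38.259 = 69.261 kPa.
Final effective stress: σ'_f = σ'_0 + Δσ = 69.261 + 99.1 = 168.36 kPa.
Normally consolidated clay, so the full stress increment lies on the virgin compression line:
S_c = C_c·H/(1+e₀)·log₁₀(σ'_f/σ'_0) = 0.42×7.2/(1+0.8)×log₁₀(168.36/69.261)
    = 1.68 × 0.38575 = 0.6481 m

S_c ≈ 0.648 m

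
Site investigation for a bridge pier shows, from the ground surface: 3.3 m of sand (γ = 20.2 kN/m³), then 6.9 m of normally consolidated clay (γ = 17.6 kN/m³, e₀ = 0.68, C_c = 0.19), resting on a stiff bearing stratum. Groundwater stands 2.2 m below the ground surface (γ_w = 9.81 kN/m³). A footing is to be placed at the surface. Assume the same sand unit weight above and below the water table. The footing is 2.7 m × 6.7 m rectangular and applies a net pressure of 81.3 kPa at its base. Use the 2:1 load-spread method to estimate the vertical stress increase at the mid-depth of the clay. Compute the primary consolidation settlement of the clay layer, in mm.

S_c ≈ 44.4 mm

Mid-depth of clay below the ground surface: z = 3.3 + 6.9/2 = 6.75 m.
Total vertical stress at mid-clay: σ_v = 20.2×3.3 + 17.6×3.45 = 127.38 kPa.
Pore pressure: u = 9.81×(6.75 − 2.2) = 44.636 kPa.
Initial effective stress: σ'_0 = σ_v − u = 127.38 − 44.636 = 82.744 kPa.
Stress increase at mid-clay by the 2:1 spreading method:
Δσ = qBL/((B+z)(L+z)) = 81.3×2.7×6.7/((2.7+6.75)(6.7+6.75)) = 11.571 kPa
Final effective stress: σ'_f = σ'_0 + Δσ = 82.744 + 11.571 = 94.315 kPa.
Normally consolidated clay, so the full stress increment lies on the virgin compression line:
S_c = C_c·H/(1+e₀)·log₁₀(σ'_f/σ'_0) = 0.19×6.9/(1+0.68)×log₁₀(94.315/82.744)
    = 0.78036 × 0.056844 = 0.04436 m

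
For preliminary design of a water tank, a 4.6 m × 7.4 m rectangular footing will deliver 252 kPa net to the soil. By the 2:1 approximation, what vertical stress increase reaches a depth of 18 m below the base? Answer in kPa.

By the 2:1 method the load spreads at 1 horizontal : 2 vertical, so at depth z the loaded area has grown by z in each plan dimension:
Δσ = qBL/((B+z)(L+z)) = 252×4.6×7.4/((4.6+18)(7.4+18)) = 14.943 kPa

Δσ_z ≈ 14.9 kPa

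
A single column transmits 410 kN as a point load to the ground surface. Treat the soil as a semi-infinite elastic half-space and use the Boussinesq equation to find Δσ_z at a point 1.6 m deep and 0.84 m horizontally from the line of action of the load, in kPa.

Δσ_z ≈ 41.6 kPa

Boussinesq vertical stress below a point load on an elastic half-space:
Δσ_z = 3P/(2πz²) · [1 + (r/z)²]^(−5/2)
r/z = 0.84/1.6 = 0.525; [1+(r/z)²]^(−5/2) = 0.54412.
Δσ_z = 3×410/(2π×1.6²) × 0.54412 = 76.469 × 0.54412 = 41.61 kPa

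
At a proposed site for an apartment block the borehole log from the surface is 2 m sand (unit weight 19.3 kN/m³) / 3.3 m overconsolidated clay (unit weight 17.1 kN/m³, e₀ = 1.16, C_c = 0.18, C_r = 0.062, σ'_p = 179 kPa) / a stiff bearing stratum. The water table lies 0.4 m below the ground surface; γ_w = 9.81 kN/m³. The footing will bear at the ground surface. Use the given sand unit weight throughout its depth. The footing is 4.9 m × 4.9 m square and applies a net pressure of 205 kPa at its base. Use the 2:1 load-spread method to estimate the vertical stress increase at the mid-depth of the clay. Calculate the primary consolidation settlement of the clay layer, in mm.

S_c ≈ 44.2 mm

Mid-depth of clay below the ground surface: z = 2 + 3.3/2 = 3.65 m.
Total vertical stress at mid-clay: σ_v = 19.3×2 + 17.1×1.65 = 66.815 kPa.
Pore pressure: u = 9.81×(3.65 − 0.4) = 31.883 kPa.
Initial effective stress: σ'_0 = σ_v − u = 66.815 − 31.883 = 34.932 kPa.
Stress increase at mid-clay by the 2:1 spreading method:
Δσ = qBL/((B+z)(L+z)) = 205×4.9×4.9/((4.9+3.65)(4.9+3.65)) = 67.331 kPa
Final effective stress: σ'_f = 34.932 + 67.331 = 102.26 kPa.
σ'_f = 102.26 ≤ σ'_p = 179 kPa, so the clay remains overconsolidated and only the recompression index applies:
S_c = C_r·H/(1+e₀)·log₁₀(σ'_f/σ'_0) = 0.062×3.3/2.16×log₁₀(102.26/34.932)
    = 0.094724 × 0.46648 = 0.04419 m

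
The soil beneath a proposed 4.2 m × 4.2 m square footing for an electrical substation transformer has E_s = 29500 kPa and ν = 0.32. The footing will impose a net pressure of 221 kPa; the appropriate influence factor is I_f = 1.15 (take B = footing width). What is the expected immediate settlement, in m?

S_e ≈ 0.0325 m

Immediate (elastic) settlement: S_e = q·B·(1−ν²)/E_s · I_f.
S_e = 221 × 4.2 × (1 − 0.32²) / 29500 × 1.15
    = 221 × 4.2 × 0.8976 / 29500 × 1.15
    = 0.03248 m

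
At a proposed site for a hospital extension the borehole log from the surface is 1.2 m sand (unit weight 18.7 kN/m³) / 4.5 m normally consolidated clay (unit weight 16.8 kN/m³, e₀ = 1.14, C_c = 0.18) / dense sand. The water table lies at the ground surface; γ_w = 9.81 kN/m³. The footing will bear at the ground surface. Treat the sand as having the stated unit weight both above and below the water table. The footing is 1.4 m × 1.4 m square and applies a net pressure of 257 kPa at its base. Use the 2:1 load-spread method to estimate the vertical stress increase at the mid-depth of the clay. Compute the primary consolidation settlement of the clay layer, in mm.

Mid-depth of clay below the ground surface: z = 1.2 + 4.5/2 = 3.45 m.
Total vertical stress at mid-clay: σ_v = 18.7×1.2 + 16.8×2.25 = 60.24 kPa.
Pore pressure: u = 9.81×(3.45 − 0) = 33.845 kPa.
Initial effective stress: σ'_0 = σ_v − u = 60.24 − 33.845 = 26.395 kPa.
Stress increase at mid-clay by the 2:1 spreading method:
Δσ = qBL/((B+z)(L+z)) = 257×1.4×1.4/((1.4+3.45)(1.4+3.45)) = 21.414 kPa
Final effective stress: σ'_f = σ'_0 + Δσ = 26.395 + 21.414 = 47.809 kPa.
Normally consolidated clay, so the full stress increment lies on the virgin compression line:
S_c = C_c·H/(1+e₀)·log₁₀(σ'_f/σ'_0) = 0.18×4.5/(1+1.14)×log₁₀(47.809/26.395)
    = 0.3785 × 0.25799 = 0.09765 m

S_c ≈ 97.6 mm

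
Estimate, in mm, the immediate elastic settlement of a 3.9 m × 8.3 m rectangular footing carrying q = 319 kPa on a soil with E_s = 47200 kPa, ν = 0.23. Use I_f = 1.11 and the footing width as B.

S_e ≈ 27.7 mm

Immediate (elastic) settlement: S_e = q·B·(1−ν²)/E_s · I_f.
S_e = 319 × 3.9 × (1 − 0.23²) / 47200 × 1.11
    = 319 × 3.9 × 0.9471 / 47200 × 1.11
    = 0.02771 m = 27.71 mm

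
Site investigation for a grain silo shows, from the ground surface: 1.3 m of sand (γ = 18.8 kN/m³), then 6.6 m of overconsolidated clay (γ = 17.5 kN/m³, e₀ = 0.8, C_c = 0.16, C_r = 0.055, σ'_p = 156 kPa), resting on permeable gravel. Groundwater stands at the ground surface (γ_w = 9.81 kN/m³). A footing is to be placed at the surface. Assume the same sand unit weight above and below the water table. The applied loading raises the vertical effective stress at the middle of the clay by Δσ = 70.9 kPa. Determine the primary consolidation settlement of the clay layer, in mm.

S_c ≈ 93.6 mm

Mid-depth of clay below the ground surface: z = 1.3 + 6.6/2 = 4.6 m.
Total vertical stress at mid-clay: σ_v = 18.8×1.3 + 17.5×3.3 = 82.19 kPa.
Pore pressure: u = 9.81×(4.6 − 0) = 45.126 kPa.
Initial effective stress: σ'_0 = σ_v − u = 82.19 − 45.126 = 37.064 kPa.
Final effective stress: σ'_f = 37.064 + 70.9 = 107.96 kPa.
σ'_f = 107.96 ≤ σ'_p = 156 kPa, so the clay remains overconsolidated and only the recompression index applies:
S_c = C_r·H/(1+e₀)·log₁₀(σ'_f/σ'_0) = 0.055×6.6/1.8×log₁₀(107.96/37.064)
    = 0.20167 × 0.46431 = 0.09364 m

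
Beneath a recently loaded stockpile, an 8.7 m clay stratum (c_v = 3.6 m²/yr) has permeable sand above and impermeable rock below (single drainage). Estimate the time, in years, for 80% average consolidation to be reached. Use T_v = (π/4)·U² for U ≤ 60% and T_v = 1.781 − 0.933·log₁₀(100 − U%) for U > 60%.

Drainage path length: H_d = H = 8.7 m (single drainage).
U > 60%: T_v = 1.781 − 0.933·log₁₀(100 − 80) = 0.56714.
t = T_v·H_d²/c_v = 0.56714×8.7²/3.6 = 11.92 years.

t ≈ 11.9 years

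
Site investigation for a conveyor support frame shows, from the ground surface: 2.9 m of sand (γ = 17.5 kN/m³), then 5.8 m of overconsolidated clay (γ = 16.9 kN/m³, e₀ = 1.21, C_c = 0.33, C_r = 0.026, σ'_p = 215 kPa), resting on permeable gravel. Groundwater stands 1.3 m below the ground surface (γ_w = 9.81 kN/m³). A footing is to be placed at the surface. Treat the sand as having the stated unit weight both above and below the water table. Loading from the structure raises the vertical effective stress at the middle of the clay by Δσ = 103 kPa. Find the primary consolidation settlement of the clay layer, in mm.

Mid-depth of clay below the ground surface: z = 2.9 + 5.8/2 = 5.8 m.
Total vertical stress at mid-clay: σ_v = 17.5×2.9 + 16.9×2.9 = 99.76 kPa.
Pore pressure: u = 9.81×(5.8 − 1.3) = 44.145 kPa.
Initial effective stress: σ'_0 = σ_v − u = 99.76 − 44.145 = 55.615 kPa.
Final effective stress: σ'_f = 55.615 + 103 = 158.62 kPa.
σ'_f = 158.62 ≤ σ'_p = 215 kPa, so the clay remains overconsolidated and only the recompression index applies:
S_c = C_r·H/(1+e₀)·log₁₀(σ'_f/σ'_0) = 0.026×5.8/2.21×log₁₀(158.62/55.615)
    = 0.068234 × 0.45517 = 0.03106 m

S_c ≈ 31.1 mm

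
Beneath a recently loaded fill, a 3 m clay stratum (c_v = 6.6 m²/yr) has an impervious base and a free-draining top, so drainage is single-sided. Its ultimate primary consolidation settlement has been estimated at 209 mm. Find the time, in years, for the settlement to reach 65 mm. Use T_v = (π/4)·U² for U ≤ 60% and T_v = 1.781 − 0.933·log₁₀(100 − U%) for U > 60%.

t ≈ 0.104 years

Drainage path length: H_d = H = 3 m (single drainage).
U = S(t)/S_ult = 65/209 = 0.311.
U ≤ 60%: T_v = (π/4)·U² = (π/4)×0.311² = 0.075967.
t = T_v·H_d²/c_v = 0.075967×3²/6.6 = 0.1036 years.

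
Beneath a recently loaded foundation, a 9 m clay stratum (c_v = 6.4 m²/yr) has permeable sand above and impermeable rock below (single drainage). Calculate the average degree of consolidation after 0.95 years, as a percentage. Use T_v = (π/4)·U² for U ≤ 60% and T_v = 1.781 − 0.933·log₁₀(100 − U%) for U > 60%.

U ≈ 30.9 %

Drainage path length: H_d = H = 9 m (single drainage).
T_v = c_v·t/H_d² = 6.4×0.95/9² = 0.075062.
T_v = 0.075062 corresponds to the U ≤ 60% branch:
U = √(4T_v/π) = 0.3091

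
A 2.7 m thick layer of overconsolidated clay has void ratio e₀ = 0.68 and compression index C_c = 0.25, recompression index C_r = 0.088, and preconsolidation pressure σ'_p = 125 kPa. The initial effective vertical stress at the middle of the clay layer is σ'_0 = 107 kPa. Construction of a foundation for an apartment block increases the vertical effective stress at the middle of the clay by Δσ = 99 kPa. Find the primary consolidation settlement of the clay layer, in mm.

Final effective stress: σ'_f = 107 + 99 = 206 kPa.
σ'_f = 206 > σ'_p = 125 kPa, so the stress path crosses the preconsolidation pressure — recompression up to σ'_p, then virgin compression beyond:
S_c = H/(1+e₀)·[C_r·log₁₀(σ'_p/σ'_0) + C_c·log₁₀(σ'_f/σ'_p)]
    = 2.7/1.68 × [0.088×log₁₀(125/107) + 0.25×log₁₀(206/125)]
    = 1.6071 × [0.0059423 + 0.054239] = 0.09672 m

S_c ≈ 96.7 mm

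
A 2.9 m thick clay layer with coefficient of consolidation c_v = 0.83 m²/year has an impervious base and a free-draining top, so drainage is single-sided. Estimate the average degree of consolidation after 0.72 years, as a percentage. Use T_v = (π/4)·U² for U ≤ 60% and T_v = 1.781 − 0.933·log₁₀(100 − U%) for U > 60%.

Drainage path length: H_d = H = 2.9 m (single drainage).
T_v = c_v·t/H_d² = 0.83×0.72/2.9² = 0.071058.
T_v = 0.071058 corresponds to the U ≤ 60% branch:
U = √(4T_v/π) = 0.3008

U ≈ 30.1 %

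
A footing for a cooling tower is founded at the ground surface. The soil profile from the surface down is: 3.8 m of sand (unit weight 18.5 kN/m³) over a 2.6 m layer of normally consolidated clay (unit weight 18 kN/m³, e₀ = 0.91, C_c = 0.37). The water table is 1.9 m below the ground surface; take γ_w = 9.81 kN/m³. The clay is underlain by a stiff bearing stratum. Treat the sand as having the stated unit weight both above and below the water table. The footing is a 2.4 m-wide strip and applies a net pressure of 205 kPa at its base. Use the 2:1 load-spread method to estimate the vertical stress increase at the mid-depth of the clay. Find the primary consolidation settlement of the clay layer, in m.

Mid-depth of clay below the ground surface: z = 3.8 + 2.6/2 = 5.1 m.
Total vertical stress at mid-clay: σ_v = 18.5×3.8 + 18×1.3 = 93.7 kPa.
Pore pressure: u = 9.81×(5.1 − 1.9) = 31.392 kPa.
Initial effective stress: σ'_0 = σ_v − u = 93.7 − 31.392 = 62.308 kPa.
Stress increase at mid-clay by the 2:1 spreading method:
Δσ = qB/(B+z) = 205×2.4/(2.4+5.1) = 65.6 kPa
Final effective stress: σ'_f = σ'_0 + Δσ = 62.308 + 65.6 = 127.91 kPa.
Normally consolidated clay, so the full stress increment lies on the virgin compression line:
S_c = C_c·H/(1+e₀)·log₁₀(σ'_f/σ'_0) = 0.37×2.6/(1+0.91)×log₁₀(127.91/62.308)
    = 0.50366 × 0.31236 = 0.1573 m

S_c ≈ 0.157 m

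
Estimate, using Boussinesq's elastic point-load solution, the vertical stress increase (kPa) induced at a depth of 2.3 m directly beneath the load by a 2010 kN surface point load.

Δσ_z ≈ 181 kPa

Boussinesq vertical stress below a point load on an elastic half-space:
Δσ_z = 3P/(2πz²) · [1 + (r/z)²]^(−5/2)
r/z = 0/2.3 = 0; [1+(r/z)²]^(−5/2) = 1.
Δσ_z = 3×2010/(2π×2.3²) × 1 = 181.42 × 1 = 181.4 kPa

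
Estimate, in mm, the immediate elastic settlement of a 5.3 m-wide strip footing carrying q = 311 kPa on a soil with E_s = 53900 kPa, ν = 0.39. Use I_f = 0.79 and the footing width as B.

Immediate (elastic) settlement: S_e = q·B·(1−ν²)/E_s · I_f.
S_e = 311 × 5.3 × (1 − 0.39²) / 53900 × 0.79
    = 311 × 5.3 × 0.8479 / 53900 × 0.79
    = 0.02048 m = 20.48 mm

S_e ≈ 20.5 mm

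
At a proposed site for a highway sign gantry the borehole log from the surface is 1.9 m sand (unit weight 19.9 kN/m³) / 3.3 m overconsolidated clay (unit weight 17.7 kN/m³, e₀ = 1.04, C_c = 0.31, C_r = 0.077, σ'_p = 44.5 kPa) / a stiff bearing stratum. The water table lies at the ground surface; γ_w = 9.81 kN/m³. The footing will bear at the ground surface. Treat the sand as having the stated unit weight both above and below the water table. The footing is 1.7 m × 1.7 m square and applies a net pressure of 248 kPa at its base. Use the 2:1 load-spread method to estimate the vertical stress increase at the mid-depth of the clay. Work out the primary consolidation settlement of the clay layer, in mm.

Mid-depth of clay below the ground surface: z = 1.9 + 3.3/2 = 3.55 m.
Total vertical stress at mid-clay: σ_v = 19.9×1.9 + 17.7×1.65 = 67.015 kPa.
Pore pressure: u = 9.81×(3.55 − 0) = 34.825 kPa.
Initial effective stress: σ'_0 = σ_v − u = 67.015 − 34.825 = 32.19 kPa.
Stress increase at mid-clay by the 2:1 spreading method:
Δσ = qBL/((B+z)(L+z)) = 248×1.7×1.7/((1.7+3.55)(1.7+3.55)) = 26.003 kPa
Final effective stress: σ'_f = 32.19 + 26.003 = 58.193 kPa.
σ'_f = 58.193 > σ'_p = 44.5 kPa, so the stress path crosses the preconsolidation pressure — recompression up to σ'_p, then virgin compression beyond:
S_c = H/(1+e₀)·[C_r·log₁₀(σ'_p/σ'_0) + C_c·log₁₀(σ'_f/σ'_p)]
    = 3.3/2.04 × [0.077×log₁₀(44.5/32.19) + 0.31×log₁₀(58.193/44.5)]
    = 1.6176 × [0.010829 + 0.036118] = 0.07594 m

S_c ≈ 75.9 mm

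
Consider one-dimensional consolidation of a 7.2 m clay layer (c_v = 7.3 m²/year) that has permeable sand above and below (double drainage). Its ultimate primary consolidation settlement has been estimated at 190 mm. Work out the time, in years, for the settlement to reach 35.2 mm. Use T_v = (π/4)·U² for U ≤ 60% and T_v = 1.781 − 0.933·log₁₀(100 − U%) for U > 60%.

t ≈ 0.0479 years

Drainage path length: H_d = H/2 = 3.6 m (double drainage).
U = S(t)/S_ult = 35.2/190 = 0.1853.
U ≤ 60%: T_v = (π/4)·U² = (π/4)×0.18526² = 0.026957.
t = T_v·H_d²/c_v = 0.026957×3.6²/7.3 = 0.04786 years.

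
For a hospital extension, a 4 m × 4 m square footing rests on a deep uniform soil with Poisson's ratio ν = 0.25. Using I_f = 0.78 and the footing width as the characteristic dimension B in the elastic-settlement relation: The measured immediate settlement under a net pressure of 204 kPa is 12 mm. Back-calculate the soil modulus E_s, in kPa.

E_s ≈ 49700 kPa

S_e = q·B·(1−ν²)/E_s · I_f  ⇒  E_s = q·B·(1−ν²)·I_f / S_e.
E_s = 204 × 4 × 0.9375 × 0.78 / 0.012 = 49720 kPa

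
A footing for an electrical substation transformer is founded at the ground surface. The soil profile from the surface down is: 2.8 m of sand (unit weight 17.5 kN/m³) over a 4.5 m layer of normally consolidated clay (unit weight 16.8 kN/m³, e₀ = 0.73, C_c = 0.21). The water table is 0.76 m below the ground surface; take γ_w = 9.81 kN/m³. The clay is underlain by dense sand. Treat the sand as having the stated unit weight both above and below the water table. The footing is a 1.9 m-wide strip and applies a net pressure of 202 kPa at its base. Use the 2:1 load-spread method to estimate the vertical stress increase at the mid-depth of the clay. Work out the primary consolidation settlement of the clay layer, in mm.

Mid-depth of clay below the ground surface: z = 2.8 + 4.5/2 = 5.05 m.
Total vertical stress at mid-clay: σ_v = 17.5×2.8 + 16.8×2.25 = 86.8 kPa.
Pore pressure: u = 9.81×(5.05 − 0.76) = 42.085 kPa.
Initial effective stress: σ'_0 = σ_v − u = 86.8 − 42.085 = 44.715 kPa.
Stress increase at mid-clay by the 2:1 spreading method:
Δσ = qB/(B+z) = 202×1.9/(1.9+5.05) = 55.223 kPa
Final effective stress: σ'_f = σ'_0 + Δσ = 44.715 + 55.223 = 99.938 kPa.
Normally consolidated clay, so the full stress increment lies on the virgin compression line:
S_c = C_c·H/(1+e₀)·log₁₀(σ'_f/σ'_0) = 0.21×4.5/(1+0.73)×log₁₀(99.938/44.715)
    = 0.54624 × 0.34928 = 0.1908 m

S_c ≈ 191 mm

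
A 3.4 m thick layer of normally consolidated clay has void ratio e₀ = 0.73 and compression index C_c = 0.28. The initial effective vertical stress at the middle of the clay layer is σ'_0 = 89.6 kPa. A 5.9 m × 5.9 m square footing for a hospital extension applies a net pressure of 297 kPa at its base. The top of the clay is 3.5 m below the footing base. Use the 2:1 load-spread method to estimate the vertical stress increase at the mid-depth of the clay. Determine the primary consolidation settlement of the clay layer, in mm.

S_c ≈ 158 mm

Mid-depth of clay below the footing base: z = 3.5 + 3.4/2 = 5.2 m.
Stress increase at mid-clay by the 2:1 spreading method:
Δσ = qBL/((B+z)(L+z)) = 297×5.9×5.9/((5.9+5.2)(5.9+5.2)) = 83.91 kPa
Final effective stress: σ'_f = σ'_0 + Δσ = 89.6 + 83.91 = 173.51 kPa.
Normally consolidated clay, so the full stress increment lies on the virgin compression line:
S_c = C_c·H/(1+e₀)·log₁₀(σ'_f/σ'_0) = 0.28×3.4/(1+0.73)×log₁₀(173.51/89.6)
    = 0.55029 × 0.28702 = 0.1579 m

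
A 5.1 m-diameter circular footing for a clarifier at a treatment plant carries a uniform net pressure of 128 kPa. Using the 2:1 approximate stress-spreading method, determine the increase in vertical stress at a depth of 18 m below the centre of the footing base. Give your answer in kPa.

By the 2:1 method the load spreads at 1 horizontal : 2 vertical, so at depth z the loaded area has grown by z in each plan dimension:
Δσ ≈ qD²/(D+z)² = 128×5.1²/(5.1+18)² = 6.2392 kPa

Δσ_z ≈ 6.24 kPa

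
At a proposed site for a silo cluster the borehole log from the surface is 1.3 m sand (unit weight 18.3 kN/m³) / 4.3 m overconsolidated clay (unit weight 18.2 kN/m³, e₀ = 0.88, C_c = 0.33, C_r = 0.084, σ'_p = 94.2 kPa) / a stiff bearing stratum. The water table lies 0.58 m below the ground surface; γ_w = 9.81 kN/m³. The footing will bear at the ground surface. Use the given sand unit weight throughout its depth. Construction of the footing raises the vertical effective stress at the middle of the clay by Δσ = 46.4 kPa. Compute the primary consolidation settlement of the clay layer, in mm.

Mid-depth of clay below the ground surface: z = 1.3 + 4.3/2 = 3.45 m.
Total vertical stress at mid-clay: σ_v = 18.3×1.3 + 18.2×2.15 = 62.92 kPa.
Pore pressure: u = 9.81×(3.45 − 0.58) = 28.155 kPa.
Initial effective stress: σ'_0 = σ_v − u = 62.92 − 28.155 = 34.765 kPa.
Final effective stress: σ'_f = 34.765 + 46.4 = 81.165 kPa.
σ'_f = 81.165 ≤ σ'_p = 94.2 kPa, so the clay remains overconsolidated and only the recompression index applies:
S_c = C_r·H/(1+e₀)·log₁₀(σ'_f/σ'_0) = 0.084×4.3/1.88×log₁₀(81.165/34.765)
    = 0.19212 × 0.36823 = 0.07075 m

S_c ≈ 70.7 mm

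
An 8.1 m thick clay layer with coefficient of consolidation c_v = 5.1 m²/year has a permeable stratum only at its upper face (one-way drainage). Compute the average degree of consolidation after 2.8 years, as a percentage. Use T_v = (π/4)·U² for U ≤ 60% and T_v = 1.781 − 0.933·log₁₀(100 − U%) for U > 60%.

U ≈ 52.6 %

Drainage path length: H_d = H = 8.1 m (single drainage).
T_v = c_v·t/H_d² = 5.1×2.8/8.1² = 0.21765.
T_v = 0.21765 corresponds to the U ≤ 60% branch:
U = √(4T_v/π) = 0.5264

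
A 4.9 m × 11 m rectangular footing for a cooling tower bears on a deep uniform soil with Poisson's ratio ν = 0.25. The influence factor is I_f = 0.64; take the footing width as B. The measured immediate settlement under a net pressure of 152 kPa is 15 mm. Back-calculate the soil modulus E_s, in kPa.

S_e = q·B·(1−ν²)/E_s · I_f  ⇒  E_s = q·B·(1−ν²)·I_f / S_e.
E_s = 152 × 4.9 × 0.9375 × 0.64 / 0.015 = 29790 kPa

E_s ≈ 29800 kPa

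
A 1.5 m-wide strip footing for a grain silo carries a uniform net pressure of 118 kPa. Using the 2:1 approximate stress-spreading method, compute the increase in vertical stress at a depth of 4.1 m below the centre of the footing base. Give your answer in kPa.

Δσ_z ≈ 31.6 kPa

By the 2:1 method the load spreads at 1 horizontal : 2 vertical, so at depth z the loaded area has grown by z in each plan dimension:
Δσ = qB/(B+z) = 118×1.5/(1.5+4.1) = 31.607 kPa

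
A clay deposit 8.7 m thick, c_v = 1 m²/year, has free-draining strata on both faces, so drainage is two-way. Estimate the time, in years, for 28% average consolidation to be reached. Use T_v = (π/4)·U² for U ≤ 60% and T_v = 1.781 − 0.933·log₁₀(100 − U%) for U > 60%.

Drainage path length: H_d = H/2 = 4.35 m (double drainage).
U ≤ 60%: T_v = (π/4)·U² = (π/4)×0.28² = 0.061575.
t = T_v·H_d²/c_v = 0.061575×4.35²/1 = 1.165 years.

t ≈ 1.17 years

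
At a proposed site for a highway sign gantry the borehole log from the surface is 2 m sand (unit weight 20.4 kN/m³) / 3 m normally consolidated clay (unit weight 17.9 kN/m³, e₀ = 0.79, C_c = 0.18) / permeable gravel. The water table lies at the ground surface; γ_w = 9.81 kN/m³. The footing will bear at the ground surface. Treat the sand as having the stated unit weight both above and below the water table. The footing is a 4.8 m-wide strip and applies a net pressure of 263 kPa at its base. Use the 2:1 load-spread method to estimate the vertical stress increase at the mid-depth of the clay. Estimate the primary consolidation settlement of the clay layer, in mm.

S_c ≈ 225 mm

Mid-depth of clay below the ground surface: z = 2 + 3/2 = 3.5 m.
Total vertical stress at mid-clay: σ_v = 20.4×2 + 17.9×1.5 = 67.65 kPa.
Pore pressure: u = 9.81×(3.5 − 0) = 34.335 kPa.
Initial effective stress: σ'_0 = σ_v − u = 67.65 − 34.335 = 33.315 kPa.
Stress increase at mid-clay by the 2:1 spreading method:
Δσ = qB/(B+z) = 263×4.8/(4.8+3.5) = 152.1 kPa
Final effective stress: σ'_f = σ'_0 + Δσ = 33.315 + 152.1 = 185.41 kPa.
Normally consolidated clay, so the full stress increment lies on the virgin compression line:
S_c = C_c·H/(1+e₀)·log₁₀(σ'_f/σ'_0) = 0.18×3/(1+0.79)×log₁₀(185.41/33.315)
    = 0.30168 × 0.74549 = 0.2249 m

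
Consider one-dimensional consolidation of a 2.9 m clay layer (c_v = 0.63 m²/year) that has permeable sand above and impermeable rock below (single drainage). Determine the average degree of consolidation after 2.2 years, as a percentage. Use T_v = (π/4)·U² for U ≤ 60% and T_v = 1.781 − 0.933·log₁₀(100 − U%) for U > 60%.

U ≈ 45.8 %

Drainage path length: H_d = H = 2.9 m (single drainage).
T_v = c_v·t/H_d² = 0.63×2.2/2.9² = 0.1648.
T_v = 0.1648 corresponds to the U ≤ 60% branch:
U = √(4T_v/π) = 0.4581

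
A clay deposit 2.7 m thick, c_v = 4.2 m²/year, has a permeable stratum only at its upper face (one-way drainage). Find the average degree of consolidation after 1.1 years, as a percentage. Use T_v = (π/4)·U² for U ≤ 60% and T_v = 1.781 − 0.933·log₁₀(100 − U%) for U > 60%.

Drainage path length: H_d = H = 2.7 m (single drainage).
T_v = c_v·t/H_d² = 4.2×1.1/2.7² = 0.63374.
T_v = 0.63374 corresponds to the U > 60% branch:
U = 1 − 10^((1.781 − T_v)/0.933)/100 = 0.8303

U ≈ 83 %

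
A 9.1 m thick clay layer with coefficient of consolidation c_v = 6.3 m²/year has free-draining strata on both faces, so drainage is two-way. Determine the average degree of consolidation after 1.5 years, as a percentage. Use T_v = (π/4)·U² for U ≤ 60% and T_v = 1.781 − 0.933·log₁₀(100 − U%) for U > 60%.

U ≈ 73.7 %

Drainage path length: H_d = H/2 = 4.55 m (double drainage).
T_v = c_v·t/H_d² = 6.3×1.5/4.55² = 0.45647.
T_v = 0.45647 corresponds to the U > 60% branch:
U = 1 − 10^((1.781 − T_v)/0.933)/100 = 0.7372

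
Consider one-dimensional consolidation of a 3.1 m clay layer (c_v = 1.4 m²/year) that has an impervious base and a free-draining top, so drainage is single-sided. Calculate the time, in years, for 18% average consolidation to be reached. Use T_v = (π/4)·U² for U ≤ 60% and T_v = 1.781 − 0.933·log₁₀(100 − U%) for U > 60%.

Drainage path length: H_d = H = 3.1 m (single drainage).
U ≤ 60%: T_v = (π/4)·U² = (π/4)×0.18² = 0.025447.
t = T_v·H_d²/c_v = 0.025447×3.1²/1.4 = 0.1747 years.

t ≈ 0.175 years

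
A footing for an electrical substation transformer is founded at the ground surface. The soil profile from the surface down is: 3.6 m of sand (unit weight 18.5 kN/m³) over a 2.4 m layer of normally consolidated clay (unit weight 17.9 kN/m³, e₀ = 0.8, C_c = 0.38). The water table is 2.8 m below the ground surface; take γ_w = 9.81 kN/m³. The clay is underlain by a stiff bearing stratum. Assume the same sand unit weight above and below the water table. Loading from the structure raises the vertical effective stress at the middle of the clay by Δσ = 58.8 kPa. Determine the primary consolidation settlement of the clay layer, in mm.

Mid-depth of clay below the ground surface: z = 3.6 + 2.4/2 = 4.8 m.
Total vertical stress at mid-clay: σ_v = 18.5×3.6 + 17.9×1.2 = 88.08 kPa.
Pore pressure: u = 9.81×(4.8 − 2.8) = 19.62 kPa.
Initial effective stress: σ'_0 = σ_v − u = 88.08 − 19.62 = 68.46 kPa.
Final effective stress: σ'_f = σ'_0 + Δσ = 68.46 + 58.8 = 127.26 kPa.
Normally consolidated clay, so the full stress increment lies on the virgin compression line:
S_c = C_c·H/(1+e₀)·log₁₀(σ'_f/σ'_0) = 0.38×2.4/(1+0.8)×log₁₀(127.26/68.46)
    = 0.50667 × 0.26926 = 0.1364 m

S_c ≈ 136 mm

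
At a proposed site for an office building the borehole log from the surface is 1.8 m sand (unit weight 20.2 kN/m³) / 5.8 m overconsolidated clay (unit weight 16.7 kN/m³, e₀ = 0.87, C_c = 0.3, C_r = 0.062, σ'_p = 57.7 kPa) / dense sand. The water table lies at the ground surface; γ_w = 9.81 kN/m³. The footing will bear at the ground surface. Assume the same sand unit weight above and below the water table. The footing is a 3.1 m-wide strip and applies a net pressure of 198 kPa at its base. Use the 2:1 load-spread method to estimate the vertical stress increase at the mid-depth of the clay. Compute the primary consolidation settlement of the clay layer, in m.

S_c ≈ 0.32 m

Mid-depth of clay below the ground surface: z = 1.8 + 5.8/2 = 4.7 m.
Total vertical stress at mid-clay: σ_v = 20.2×1.8 + 16.7×2.9 = 84.79 kPa.
Pore pressure: u = 9.81×(4.7 − 0) = 46.107 kPa.
Initial effective stress: σ'_0 = σ_v − u = 84.79 − 46.107 = 38.683 kPa.
Stress increase at mid-clay by the 2:1 spreading method:
Δσ = qB/(B+z) = 198×3.1/(3.1+4.7) = 78.692 kPa
Final effective stress: σ'_f = 38.683 + 78.692 = 117.38 kPa.
σ'_f = 117.38 > σ'_p = 57.7 kPa, so the stress path crosses the preconsolidation pressure — recompression up to σ'_p, then virgin compression beyond:
S_c = H/(1+e₀)·[C_r·log₁₀(σ'_p/σ'_0) + C_c·log₁₀(σ'_f/σ'_p)]
    = 5.8/1.87 × [0.062×log₁₀(57.7/38.683) + 0.3×log₁₀(117.38/57.7)]
    = 3.1016 × [0.010767 + 0.092525] = 0.3204 m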